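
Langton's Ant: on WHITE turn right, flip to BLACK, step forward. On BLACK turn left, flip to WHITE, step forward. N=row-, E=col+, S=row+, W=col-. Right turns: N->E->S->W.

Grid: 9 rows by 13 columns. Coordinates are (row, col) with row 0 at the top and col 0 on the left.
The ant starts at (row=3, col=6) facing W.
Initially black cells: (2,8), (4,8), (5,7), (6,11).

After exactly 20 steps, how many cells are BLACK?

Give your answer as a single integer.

Answer: 10

Derivation:
Step 1: on WHITE (3,6): turn R to N, flip to black, move to (2,6). |black|=5
Step 2: on WHITE (2,6): turn R to E, flip to black, move to (2,7). |black|=6
Step 3: on WHITE (2,7): turn R to S, flip to black, move to (3,7). |black|=7
Step 4: on WHITE (3,7): turn R to W, flip to black, move to (3,6). |black|=8
Step 5: on BLACK (3,6): turn L to S, flip to white, move to (4,6). |black|=7
Step 6: on WHITE (4,6): turn R to W, flip to black, move to (4,5). |black|=8
Step 7: on WHITE (4,5): turn R to N, flip to black, move to (3,5). |black|=9
Step 8: on WHITE (3,5): turn R to E, flip to black, move to (3,6). |black|=10
Step 9: on WHITE (3,6): turn R to S, flip to black, move to (4,6). |black|=11
Step 10: on BLACK (4,6): turn L to E, flip to white, move to (4,7). |black|=10
Step 11: on WHITE (4,7): turn R to S, flip to black, move to (5,7). |black|=11
Step 12: on BLACK (5,7): turn L to E, flip to white, move to (5,8). |black|=10
Step 13: on WHITE (5,8): turn R to S, flip to black, move to (6,8). |black|=11
Step 14: on WHITE (6,8): turn R to W, flip to black, move to (6,7). |black|=12
Step 15: on WHITE (6,7): turn R to N, flip to black, move to (5,7). |black|=13
Step 16: on WHITE (5,7): turn R to E, flip to black, move to (5,8). |black|=14
Step 17: on BLACK (5,8): turn L to N, flip to white, move to (4,8). |black|=13
Step 18: on BLACK (4,8): turn L to W, flip to white, move to (4,7). |black|=12
Step 19: on BLACK (4,7): turn L to S, flip to white, move to (5,7). |black|=11
Step 20: on BLACK (5,7): turn L to E, flip to white, move to (5,8). |black|=10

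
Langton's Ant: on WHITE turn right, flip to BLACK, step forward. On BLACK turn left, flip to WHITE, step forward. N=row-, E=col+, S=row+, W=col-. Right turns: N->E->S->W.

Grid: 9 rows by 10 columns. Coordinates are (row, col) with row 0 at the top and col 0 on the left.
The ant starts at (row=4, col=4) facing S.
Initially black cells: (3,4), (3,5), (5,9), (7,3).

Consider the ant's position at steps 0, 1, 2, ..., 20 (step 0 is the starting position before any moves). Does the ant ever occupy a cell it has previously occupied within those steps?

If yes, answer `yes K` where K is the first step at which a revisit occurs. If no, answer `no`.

Step 1: on WHITE (4,4): turn R to W, flip to black, move to (4,3). |black|=5 — new cell
Step 2: on WHITE (4,3): turn R to N, flip to black, move to (3,3). |black|=6 — new cell
Step 3: on WHITE (3,3): turn R to E, flip to black, move to (3,4). |black|=7 — new cell
Step 4: on BLACK (3,4): turn L to N, flip to white, move to (2,4). |black|=6 — new cell
Step 5: on WHITE (2,4): turn R to E, flip to black, move to (2,5). |black|=7 — new cell
Step 6: on WHITE (2,5): turn R to S, flip to black, move to (3,5). |black|=8 — new cell
Step 7: on BLACK (3,5): turn L to E, flip to white, move to (3,6). |black|=7 — new cell
Step 8: on WHITE (3,6): turn R to S, flip to black, move to (4,6). |black|=8 — new cell
Step 9: on WHITE (4,6): turn R to W, flip to black, move to (4,5). |black|=9 — new cell
Step 10: on WHITE (4,5): turn R to N, flip to black, move to (3,5). |black|=10 — REVISIT

Answer: yes 10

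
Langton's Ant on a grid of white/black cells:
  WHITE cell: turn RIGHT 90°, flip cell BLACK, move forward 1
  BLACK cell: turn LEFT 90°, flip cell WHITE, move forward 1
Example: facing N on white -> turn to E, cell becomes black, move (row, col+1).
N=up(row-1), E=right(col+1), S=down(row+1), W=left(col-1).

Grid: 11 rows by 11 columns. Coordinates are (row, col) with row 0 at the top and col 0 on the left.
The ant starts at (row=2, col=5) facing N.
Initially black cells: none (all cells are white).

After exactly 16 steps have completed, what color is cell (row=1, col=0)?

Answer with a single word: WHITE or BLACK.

Step 1: on WHITE (2,5): turn R to E, flip to black, move to (2,6). |black|=1
Step 2: on WHITE (2,6): turn R to S, flip to black, move to (3,6). |black|=2
Step 3: on WHITE (3,6): turn R to W, flip to black, move to (3,5). |black|=3
Step 4: on WHITE (3,5): turn R to N, flip to black, move to (2,5). |black|=4
Step 5: on BLACK (2,5): turn L to W, flip to white, move to (2,4). |black|=3
Step 6: on WHITE (2,4): turn R to N, flip to black, move to (1,4). |black|=4
Step 7: on WHITE (1,4): turn R to E, flip to black, move to (1,5). |black|=5
Step 8: on WHITE (1,5): turn R to S, flip to black, move to (2,5). |black|=6
Step 9: on WHITE (2,5): turn R to W, flip to black, move to (2,4). |black|=7
Step 10: on BLACK (2,4): turn L to S, flip to white, move to (3,4). |black|=6
Step 11: on WHITE (3,4): turn R to W, flip to black, move to (3,3). |black|=7
Step 12: on WHITE (3,3): turn R to N, flip to black, move to (2,3). |black|=8
Step 13: on WHITE (2,3): turn R to E, flip to black, move to (2,4). |black|=9
Step 14: on WHITE (2,4): turn R to S, flip to black, move to (3,4). |black|=10
Step 15: on BLACK (3,4): turn L to E, flip to white, move to (3,5). |black|=9
Step 16: on BLACK (3,5): turn L to N, flip to white, move to (2,5). |black|=8

Answer: WHITE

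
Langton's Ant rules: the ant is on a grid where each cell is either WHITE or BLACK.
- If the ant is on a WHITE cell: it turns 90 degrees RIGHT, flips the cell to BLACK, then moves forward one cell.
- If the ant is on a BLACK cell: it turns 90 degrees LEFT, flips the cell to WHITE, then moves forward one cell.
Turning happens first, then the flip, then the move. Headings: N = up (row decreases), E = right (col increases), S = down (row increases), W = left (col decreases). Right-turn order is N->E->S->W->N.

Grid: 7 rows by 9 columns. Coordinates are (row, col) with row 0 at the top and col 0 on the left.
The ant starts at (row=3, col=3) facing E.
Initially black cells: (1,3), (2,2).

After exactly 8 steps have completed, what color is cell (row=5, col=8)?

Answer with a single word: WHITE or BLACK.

Answer: WHITE

Derivation:
Step 1: on WHITE (3,3): turn R to S, flip to black, move to (4,3). |black|=3
Step 2: on WHITE (4,3): turn R to W, flip to black, move to (4,2). |black|=4
Step 3: on WHITE (4,2): turn R to N, flip to black, move to (3,2). |black|=5
Step 4: on WHITE (3,2): turn R to E, flip to black, move to (3,3). |black|=6
Step 5: on BLACK (3,3): turn L to N, flip to white, move to (2,3). |black|=5
Step 6: on WHITE (2,3): turn R to E, flip to black, move to (2,4). |black|=6
Step 7: on WHITE (2,4): turn R to S, flip to black, move to (3,4). |black|=7
Step 8: on WHITE (3,4): turn R to W, flip to black, move to (3,3). |black|=8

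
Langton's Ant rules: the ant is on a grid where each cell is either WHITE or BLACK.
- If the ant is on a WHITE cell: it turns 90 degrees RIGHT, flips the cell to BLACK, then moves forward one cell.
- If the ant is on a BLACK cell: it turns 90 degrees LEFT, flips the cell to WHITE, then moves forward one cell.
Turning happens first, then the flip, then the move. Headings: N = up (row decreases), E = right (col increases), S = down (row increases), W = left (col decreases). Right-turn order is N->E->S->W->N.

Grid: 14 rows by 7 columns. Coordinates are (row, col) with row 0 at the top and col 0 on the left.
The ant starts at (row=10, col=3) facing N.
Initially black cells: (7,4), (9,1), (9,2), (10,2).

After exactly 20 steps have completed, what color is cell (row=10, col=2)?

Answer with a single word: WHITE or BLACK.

Answer: BLACK

Derivation:
Step 1: on WHITE (10,3): turn R to E, flip to black, move to (10,4). |black|=5
Step 2: on WHITE (10,4): turn R to S, flip to black, move to (11,4). |black|=6
Step 3: on WHITE (11,4): turn R to W, flip to black, move to (11,3). |black|=7
Step 4: on WHITE (11,3): turn R to N, flip to black, move to (10,3). |black|=8
Step 5: on BLACK (10,3): turn L to W, flip to white, move to (10,2). |black|=7
Step 6: on BLACK (10,2): turn L to S, flip to white, move to (11,2). |black|=6
Step 7: on WHITE (11,2): turn R to W, flip to black, move to (11,1). |black|=7
Step 8: on WHITE (11,1): turn R to N, flip to black, move to (10,1). |black|=8
Step 9: on WHITE (10,1): turn R to E, flip to black, move to (10,2). |black|=9
Step 10: on WHITE (10,2): turn R to S, flip to black, move to (11,2). |black|=10
Step 11: on BLACK (11,2): turn L to E, flip to white, move to (11,3). |black|=9
Step 12: on BLACK (11,3): turn L to N, flip to white, move to (10,3). |black|=8
Step 13: on WHITE (10,3): turn R to E, flip to black, move to (10,4). |black|=9
Step 14: on BLACK (10,4): turn L to N, flip to white, move to (9,4). |black|=8
Step 15: on WHITE (9,4): turn R to E, flip to black, move to (9,5). |black|=9
Step 16: on WHITE (9,5): turn R to S, flip to black, move to (10,5). |black|=10
Step 17: on WHITE (10,5): turn R to W, flip to black, move to (10,4). |black|=11
Step 18: on WHITE (10,4): turn R to N, flip to black, move to (9,4). |black|=12
Step 19: on BLACK (9,4): turn L to W, flip to white, move to (9,3). |black|=11
Step 20: on WHITE (9,3): turn R to N, flip to black, move to (8,3). |black|=12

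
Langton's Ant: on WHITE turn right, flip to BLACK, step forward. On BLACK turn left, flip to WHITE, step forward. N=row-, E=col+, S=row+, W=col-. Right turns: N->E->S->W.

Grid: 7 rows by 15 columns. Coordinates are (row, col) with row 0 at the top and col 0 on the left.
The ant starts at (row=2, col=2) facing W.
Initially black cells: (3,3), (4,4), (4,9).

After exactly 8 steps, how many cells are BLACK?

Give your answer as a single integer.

Answer: 9

Derivation:
Step 1: on WHITE (2,2): turn R to N, flip to black, move to (1,2). |black|=4
Step 2: on WHITE (1,2): turn R to E, flip to black, move to (1,3). |black|=5
Step 3: on WHITE (1,3): turn R to S, flip to black, move to (2,3). |black|=6
Step 4: on WHITE (2,3): turn R to W, flip to black, move to (2,2). |black|=7
Step 5: on BLACK (2,2): turn L to S, flip to white, move to (3,2). |black|=6
Step 6: on WHITE (3,2): turn R to W, flip to black, move to (3,1). |black|=7
Step 7: on WHITE (3,1): turn R to N, flip to black, move to (2,1). |black|=8
Step 8: on WHITE (2,1): turn R to E, flip to black, move to (2,2). |black|=9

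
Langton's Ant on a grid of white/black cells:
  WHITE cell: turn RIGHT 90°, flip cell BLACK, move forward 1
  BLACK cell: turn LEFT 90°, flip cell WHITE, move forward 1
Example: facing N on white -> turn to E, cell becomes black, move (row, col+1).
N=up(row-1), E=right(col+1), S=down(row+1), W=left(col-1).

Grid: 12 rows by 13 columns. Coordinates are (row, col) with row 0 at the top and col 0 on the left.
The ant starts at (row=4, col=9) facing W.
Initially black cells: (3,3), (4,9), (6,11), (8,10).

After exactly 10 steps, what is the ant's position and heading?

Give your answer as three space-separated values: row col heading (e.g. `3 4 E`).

Answer: 5 10 E

Derivation:
Step 1: on BLACK (4,9): turn L to S, flip to white, move to (5,9). |black|=3
Step 2: on WHITE (5,9): turn R to W, flip to black, move to (5,8). |black|=4
Step 3: on WHITE (5,8): turn R to N, flip to black, move to (4,8). |black|=5
Step 4: on WHITE (4,8): turn R to E, flip to black, move to (4,9). |black|=6
Step 5: on WHITE (4,9): turn R to S, flip to black, move to (5,9). |black|=7
Step 6: on BLACK (5,9): turn L to E, flip to white, move to (5,10). |black|=6
Step 7: on WHITE (5,10): turn R to S, flip to black, move to (6,10). |black|=7
Step 8: on WHITE (6,10): turn R to W, flip to black, move to (6,9). |black|=8
Step 9: on WHITE (6,9): turn R to N, flip to black, move to (5,9). |black|=9
Step 10: on WHITE (5,9): turn R to E, flip to black, move to (5,10). |black|=10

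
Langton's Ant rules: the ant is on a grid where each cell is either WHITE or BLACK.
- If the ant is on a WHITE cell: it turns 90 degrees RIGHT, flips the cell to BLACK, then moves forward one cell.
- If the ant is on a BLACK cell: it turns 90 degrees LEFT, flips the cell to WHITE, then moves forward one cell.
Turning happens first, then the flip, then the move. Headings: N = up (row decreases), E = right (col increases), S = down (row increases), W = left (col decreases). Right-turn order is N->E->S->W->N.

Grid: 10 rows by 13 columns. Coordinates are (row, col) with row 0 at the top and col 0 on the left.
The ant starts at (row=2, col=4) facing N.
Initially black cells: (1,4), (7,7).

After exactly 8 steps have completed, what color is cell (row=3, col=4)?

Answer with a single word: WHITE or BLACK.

Answer: BLACK

Derivation:
Step 1: on WHITE (2,4): turn R to E, flip to black, move to (2,5). |black|=3
Step 2: on WHITE (2,5): turn R to S, flip to black, move to (3,5). |black|=4
Step 3: on WHITE (3,5): turn R to W, flip to black, move to (3,4). |black|=5
Step 4: on WHITE (3,4): turn R to N, flip to black, move to (2,4). |black|=6
Step 5: on BLACK (2,4): turn L to W, flip to white, move to (2,3). |black|=5
Step 6: on WHITE (2,3): turn R to N, flip to black, move to (1,3). |black|=6
Step 7: on WHITE (1,3): turn R to E, flip to black, move to (1,4). |black|=7
Step 8: on BLACK (1,4): turn L to N, flip to white, move to (0,4). |black|=6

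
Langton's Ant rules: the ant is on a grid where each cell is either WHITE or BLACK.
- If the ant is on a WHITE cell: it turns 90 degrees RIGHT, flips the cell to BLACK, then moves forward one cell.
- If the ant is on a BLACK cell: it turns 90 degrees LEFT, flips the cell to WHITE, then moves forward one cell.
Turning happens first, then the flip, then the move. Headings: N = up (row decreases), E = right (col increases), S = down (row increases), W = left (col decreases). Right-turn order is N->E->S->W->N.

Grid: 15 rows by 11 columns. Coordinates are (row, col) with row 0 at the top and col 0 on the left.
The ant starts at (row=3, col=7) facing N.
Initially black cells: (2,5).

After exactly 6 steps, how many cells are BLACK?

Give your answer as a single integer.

Answer: 5

Derivation:
Step 1: on WHITE (3,7): turn R to E, flip to black, move to (3,8). |black|=2
Step 2: on WHITE (3,8): turn R to S, flip to black, move to (4,8). |black|=3
Step 3: on WHITE (4,8): turn R to W, flip to black, move to (4,7). |black|=4
Step 4: on WHITE (4,7): turn R to N, flip to black, move to (3,7). |black|=5
Step 5: on BLACK (3,7): turn L to W, flip to white, move to (3,6). |black|=4
Step 6: on WHITE (3,6): turn R to N, flip to black, move to (2,6). |black|=5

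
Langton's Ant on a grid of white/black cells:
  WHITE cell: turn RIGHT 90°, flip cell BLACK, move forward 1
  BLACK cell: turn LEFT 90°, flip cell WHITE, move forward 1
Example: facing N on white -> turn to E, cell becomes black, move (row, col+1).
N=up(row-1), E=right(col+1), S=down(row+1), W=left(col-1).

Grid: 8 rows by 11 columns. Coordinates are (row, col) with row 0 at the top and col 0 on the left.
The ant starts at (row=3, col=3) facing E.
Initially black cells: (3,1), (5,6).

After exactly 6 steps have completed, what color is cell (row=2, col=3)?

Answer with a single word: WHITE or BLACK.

Step 1: on WHITE (3,3): turn R to S, flip to black, move to (4,3). |black|=3
Step 2: on WHITE (4,3): turn R to W, flip to black, move to (4,2). |black|=4
Step 3: on WHITE (4,2): turn R to N, flip to black, move to (3,2). |black|=5
Step 4: on WHITE (3,2): turn R to E, flip to black, move to (3,3). |black|=6
Step 5: on BLACK (3,3): turn L to N, flip to white, move to (2,3). |black|=5
Step 6: on WHITE (2,3): turn R to E, flip to black, move to (2,4). |black|=6

Answer: BLACK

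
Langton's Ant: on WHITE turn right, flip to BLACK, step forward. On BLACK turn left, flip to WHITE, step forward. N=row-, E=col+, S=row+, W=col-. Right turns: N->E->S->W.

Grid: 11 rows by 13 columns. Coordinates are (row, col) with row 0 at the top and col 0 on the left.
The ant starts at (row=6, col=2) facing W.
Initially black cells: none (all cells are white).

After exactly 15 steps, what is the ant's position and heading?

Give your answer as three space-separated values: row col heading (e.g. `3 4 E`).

Answer: 6 3 N

Derivation:
Step 1: on WHITE (6,2): turn R to N, flip to black, move to (5,2). |black|=1
Step 2: on WHITE (5,2): turn R to E, flip to black, move to (5,3). |black|=2
Step 3: on WHITE (5,3): turn R to S, flip to black, move to (6,3). |black|=3
Step 4: on WHITE (6,3): turn R to W, flip to black, move to (6,2). |black|=4
Step 5: on BLACK (6,2): turn L to S, flip to white, move to (7,2). |black|=3
Step 6: on WHITE (7,2): turn R to W, flip to black, move to (7,1). |black|=4
Step 7: on WHITE (7,1): turn R to N, flip to black, move to (6,1). |black|=5
Step 8: on WHITE (6,1): turn R to E, flip to black, move to (6,2). |black|=6
Step 9: on WHITE (6,2): turn R to S, flip to black, move to (7,2). |black|=7
Step 10: on BLACK (7,2): turn L to E, flip to white, move to (7,3). |black|=6
Step 11: on WHITE (7,3): turn R to S, flip to black, move to (8,3). |black|=7
Step 12: on WHITE (8,3): turn R to W, flip to black, move to (8,2). |black|=8
Step 13: on WHITE (8,2): turn R to N, flip to black, move to (7,2). |black|=9
Step 14: on WHITE (7,2): turn R to E, flip to black, move to (7,3). |black|=10
Step 15: on BLACK (7,3): turn L to N, flip to white, move to (6,3). |black|=9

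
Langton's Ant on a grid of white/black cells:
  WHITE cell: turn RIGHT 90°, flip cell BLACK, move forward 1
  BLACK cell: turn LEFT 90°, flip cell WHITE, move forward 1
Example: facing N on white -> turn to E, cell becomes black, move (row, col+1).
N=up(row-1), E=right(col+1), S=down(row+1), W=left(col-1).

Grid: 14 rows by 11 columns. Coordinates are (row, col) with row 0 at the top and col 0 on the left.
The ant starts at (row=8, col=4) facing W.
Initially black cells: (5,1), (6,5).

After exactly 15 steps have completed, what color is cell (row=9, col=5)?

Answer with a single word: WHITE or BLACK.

Answer: WHITE

Derivation:
Step 1: on WHITE (8,4): turn R to N, flip to black, move to (7,4). |black|=3
Step 2: on WHITE (7,4): turn R to E, flip to black, move to (7,5). |black|=4
Step 3: on WHITE (7,5): turn R to S, flip to black, move to (8,5). |black|=5
Step 4: on WHITE (8,5): turn R to W, flip to black, move to (8,4). |black|=6
Step 5: on BLACK (8,4): turn L to S, flip to white, move to (9,4). |black|=5
Step 6: on WHITE (9,4): turn R to W, flip to black, move to (9,3). |black|=6
Step 7: on WHITE (9,3): turn R to N, flip to black, move to (8,3). |black|=7
Step 8: on WHITE (8,3): turn R to E, flip to black, move to (8,4). |black|=8
Step 9: on WHITE (8,4): turn R to S, flip to black, move to (9,4). |black|=9
Step 10: on BLACK (9,4): turn L to E, flip to white, move to (9,5). |black|=8
Step 11: on WHITE (9,5): turn R to S, flip to black, move to (10,5). |black|=9
Step 12: on WHITE (10,5): turn R to W, flip to black, move to (10,4). |black|=10
Step 13: on WHITE (10,4): turn R to N, flip to black, move to (9,4). |black|=11
Step 14: on WHITE (9,4): turn R to E, flip to black, move to (9,5). |black|=12
Step 15: on BLACK (9,5): turn L to N, flip to white, move to (8,5). |black|=11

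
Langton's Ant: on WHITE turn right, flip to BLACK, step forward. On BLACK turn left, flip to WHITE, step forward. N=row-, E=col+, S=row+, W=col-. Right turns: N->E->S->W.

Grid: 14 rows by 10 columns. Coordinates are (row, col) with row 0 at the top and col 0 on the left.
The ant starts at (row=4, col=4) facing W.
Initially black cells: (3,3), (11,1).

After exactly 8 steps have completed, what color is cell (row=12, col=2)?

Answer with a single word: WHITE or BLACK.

Step 1: on WHITE (4,4): turn R to N, flip to black, move to (3,4). |black|=3
Step 2: on WHITE (3,4): turn R to E, flip to black, move to (3,5). |black|=4
Step 3: on WHITE (3,5): turn R to S, flip to black, move to (4,5). |black|=5
Step 4: on WHITE (4,5): turn R to W, flip to black, move to (4,4). |black|=6
Step 5: on BLACK (4,4): turn L to S, flip to white, move to (5,4). |black|=5
Step 6: on WHITE (5,4): turn R to W, flip to black, move to (5,3). |black|=6
Step 7: on WHITE (5,3): turn R to N, flip to black, move to (4,3). |black|=7
Step 8: on WHITE (4,3): turn R to E, flip to black, move to (4,4). |black|=8

Answer: WHITE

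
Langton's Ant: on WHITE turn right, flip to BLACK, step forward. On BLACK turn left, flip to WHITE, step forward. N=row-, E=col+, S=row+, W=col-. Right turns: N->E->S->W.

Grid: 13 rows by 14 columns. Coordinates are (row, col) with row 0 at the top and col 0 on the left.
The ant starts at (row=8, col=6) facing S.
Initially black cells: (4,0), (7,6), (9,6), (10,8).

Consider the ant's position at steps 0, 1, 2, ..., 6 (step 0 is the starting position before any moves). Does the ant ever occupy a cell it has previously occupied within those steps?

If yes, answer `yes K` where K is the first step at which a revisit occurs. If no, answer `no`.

Step 1: on WHITE (8,6): turn R to W, flip to black, move to (8,5). |black|=5 — new cell
Step 2: on WHITE (8,5): turn R to N, flip to black, move to (7,5). |black|=6 — new cell
Step 3: on WHITE (7,5): turn R to E, flip to black, move to (7,6). |black|=7 — new cell
Step 4: on BLACK (7,6): turn L to N, flip to white, move to (6,6). |black|=6 — new cell
Step 5: on WHITE (6,6): turn R to E, flip to black, move to (6,7). |black|=7 — new cell
Step 6: on WHITE (6,7): turn R to S, flip to black, move to (7,7). |black|=8 — new cell
No revisit within 6 steps.

Answer: no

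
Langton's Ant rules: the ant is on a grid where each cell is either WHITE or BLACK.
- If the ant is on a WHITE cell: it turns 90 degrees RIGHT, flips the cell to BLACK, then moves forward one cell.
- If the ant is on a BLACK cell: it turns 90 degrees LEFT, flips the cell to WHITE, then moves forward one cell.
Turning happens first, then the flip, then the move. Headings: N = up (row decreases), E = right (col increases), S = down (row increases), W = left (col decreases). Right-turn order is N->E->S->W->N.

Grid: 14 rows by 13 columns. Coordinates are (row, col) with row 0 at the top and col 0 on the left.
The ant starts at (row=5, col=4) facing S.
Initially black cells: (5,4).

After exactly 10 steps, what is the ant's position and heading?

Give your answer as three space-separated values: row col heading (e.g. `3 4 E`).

Answer: 4 5 N

Derivation:
Step 1: on BLACK (5,4): turn L to E, flip to white, move to (5,5). |black|=0
Step 2: on WHITE (5,5): turn R to S, flip to black, move to (6,5). |black|=1
Step 3: on WHITE (6,5): turn R to W, flip to black, move to (6,4). |black|=2
Step 4: on WHITE (6,4): turn R to N, flip to black, move to (5,4). |black|=3
Step 5: on WHITE (5,4): turn R to E, flip to black, move to (5,5). |black|=4
Step 6: on BLACK (5,5): turn L to N, flip to white, move to (4,5). |black|=3
Step 7: on WHITE (4,5): turn R to E, flip to black, move to (4,6). |black|=4
Step 8: on WHITE (4,6): turn R to S, flip to black, move to (5,6). |black|=5
Step 9: on WHITE (5,6): turn R to W, flip to black, move to (5,5). |black|=6
Step 10: on WHITE (5,5): turn R to N, flip to black, move to (4,5). |black|=7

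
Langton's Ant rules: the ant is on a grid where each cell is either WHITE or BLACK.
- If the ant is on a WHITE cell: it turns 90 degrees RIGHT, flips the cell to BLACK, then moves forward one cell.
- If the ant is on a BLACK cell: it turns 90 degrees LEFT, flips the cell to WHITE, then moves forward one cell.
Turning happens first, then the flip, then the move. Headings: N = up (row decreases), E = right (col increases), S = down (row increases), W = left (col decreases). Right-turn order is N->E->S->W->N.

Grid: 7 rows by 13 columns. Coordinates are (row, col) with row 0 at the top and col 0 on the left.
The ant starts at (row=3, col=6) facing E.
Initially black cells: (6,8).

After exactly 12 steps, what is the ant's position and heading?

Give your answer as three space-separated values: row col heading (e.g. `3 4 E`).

Step 1: on WHITE (3,6): turn R to S, flip to black, move to (4,6). |black|=2
Step 2: on WHITE (4,6): turn R to W, flip to black, move to (4,5). |black|=3
Step 3: on WHITE (4,5): turn R to N, flip to black, move to (3,5). |black|=4
Step 4: on WHITE (3,5): turn R to E, flip to black, move to (3,6). |black|=5
Step 5: on BLACK (3,6): turn L to N, flip to white, move to (2,6). |black|=4
Step 6: on WHITE (2,6): turn R to E, flip to black, move to (2,7). |black|=5
Step 7: on WHITE (2,7): turn R to S, flip to black, move to (3,7). |black|=6
Step 8: on WHITE (3,7): turn R to W, flip to black, move to (3,6). |black|=7
Step 9: on WHITE (3,6): turn R to N, flip to black, move to (2,6). |black|=8
Step 10: on BLACK (2,6): turn L to W, flip to white, move to (2,5). |black|=7
Step 11: on WHITE (2,5): turn R to N, flip to black, move to (1,5). |black|=8
Step 12: on WHITE (1,5): turn R to E, flip to black, move to (1,6). |black|=9

Answer: 1 6 E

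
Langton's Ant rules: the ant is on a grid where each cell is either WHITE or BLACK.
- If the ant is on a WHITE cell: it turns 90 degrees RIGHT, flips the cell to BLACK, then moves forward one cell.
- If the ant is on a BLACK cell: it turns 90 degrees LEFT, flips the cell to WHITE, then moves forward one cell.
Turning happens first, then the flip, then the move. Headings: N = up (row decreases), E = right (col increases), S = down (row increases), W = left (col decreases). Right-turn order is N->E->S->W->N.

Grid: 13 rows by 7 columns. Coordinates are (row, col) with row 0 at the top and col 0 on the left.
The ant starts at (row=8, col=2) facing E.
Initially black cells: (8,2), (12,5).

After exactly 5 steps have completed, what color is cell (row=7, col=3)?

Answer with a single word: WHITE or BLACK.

Step 1: on BLACK (8,2): turn L to N, flip to white, move to (7,2). |black|=1
Step 2: on WHITE (7,2): turn R to E, flip to black, move to (7,3). |black|=2
Step 3: on WHITE (7,3): turn R to S, flip to black, move to (8,3). |black|=3
Step 4: on WHITE (8,3): turn R to W, flip to black, move to (8,2). |black|=4
Step 5: on WHITE (8,2): turn R to N, flip to black, move to (7,2). |black|=5

Answer: BLACK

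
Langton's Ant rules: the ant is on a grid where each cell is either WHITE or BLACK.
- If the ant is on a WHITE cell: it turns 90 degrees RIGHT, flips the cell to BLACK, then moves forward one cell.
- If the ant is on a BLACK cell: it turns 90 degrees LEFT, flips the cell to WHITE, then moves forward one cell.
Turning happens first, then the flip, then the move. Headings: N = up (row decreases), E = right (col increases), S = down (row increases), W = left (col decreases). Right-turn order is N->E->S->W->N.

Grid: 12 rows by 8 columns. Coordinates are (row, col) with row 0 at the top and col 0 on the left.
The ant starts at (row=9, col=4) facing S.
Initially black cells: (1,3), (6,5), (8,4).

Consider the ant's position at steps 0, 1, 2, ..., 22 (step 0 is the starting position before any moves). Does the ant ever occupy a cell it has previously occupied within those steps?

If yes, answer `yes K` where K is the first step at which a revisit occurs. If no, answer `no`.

Step 1: on WHITE (9,4): turn R to W, flip to black, move to (9,3). |black|=4 — new cell
Step 2: on WHITE (9,3): turn R to N, flip to black, move to (8,3). |black|=5 — new cell
Step 3: on WHITE (8,3): turn R to E, flip to black, move to (8,4). |black|=6 — new cell
Step 4: on BLACK (8,4): turn L to N, flip to white, move to (7,4). |black|=5 — new cell
Step 5: on WHITE (7,4): turn R to E, flip to black, move to (7,5). |black|=6 — new cell
Step 6: on WHITE (7,5): turn R to S, flip to black, move to (8,5). |black|=7 — new cell
Step 7: on WHITE (8,5): turn R to W, flip to black, move to (8,4). |black|=8 — REVISIT

Answer: yes 7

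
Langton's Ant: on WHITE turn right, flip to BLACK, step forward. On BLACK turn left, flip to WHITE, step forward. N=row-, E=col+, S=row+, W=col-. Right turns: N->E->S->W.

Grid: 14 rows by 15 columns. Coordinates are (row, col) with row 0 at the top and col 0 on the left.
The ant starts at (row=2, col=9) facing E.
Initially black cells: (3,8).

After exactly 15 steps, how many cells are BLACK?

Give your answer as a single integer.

Step 1: on WHITE (2,9): turn R to S, flip to black, move to (3,9). |black|=2
Step 2: on WHITE (3,9): turn R to W, flip to black, move to (3,8). |black|=3
Step 3: on BLACK (3,8): turn L to S, flip to white, move to (4,8). |black|=2
Step 4: on WHITE (4,8): turn R to W, flip to black, move to (4,7). |black|=3
Step 5: on WHITE (4,7): turn R to N, flip to black, move to (3,7). |black|=4
Step 6: on WHITE (3,7): turn R to E, flip to black, move to (3,8). |black|=5
Step 7: on WHITE (3,8): turn R to S, flip to black, move to (4,8). |black|=6
Step 8: on BLACK (4,8): turn L to E, flip to white, move to (4,9). |black|=5
Step 9: on WHITE (4,9): turn R to S, flip to black, move to (5,9). |black|=6
Step 10: on WHITE (5,9): turn R to W, flip to black, move to (5,8). |black|=7
Step 11: on WHITE (5,8): turn R to N, flip to black, move to (4,8). |black|=8
Step 12: on WHITE (4,8): turn R to E, flip to black, move to (4,9). |black|=9
Step 13: on BLACK (4,9): turn L to N, flip to white, move to (3,9). |black|=8
Step 14: on BLACK (3,9): turn L to W, flip to white, move to (3,8). |black|=7
Step 15: on BLACK (3,8): turn L to S, flip to white, move to (4,8). |black|=6

Answer: 6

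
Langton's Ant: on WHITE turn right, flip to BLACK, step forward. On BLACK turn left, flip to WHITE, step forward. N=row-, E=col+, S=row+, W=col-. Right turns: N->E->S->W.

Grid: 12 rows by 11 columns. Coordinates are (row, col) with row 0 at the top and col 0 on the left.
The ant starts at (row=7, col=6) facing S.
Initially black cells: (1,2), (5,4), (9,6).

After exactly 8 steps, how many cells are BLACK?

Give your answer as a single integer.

Step 1: on WHITE (7,6): turn R to W, flip to black, move to (7,5). |black|=4
Step 2: on WHITE (7,5): turn R to N, flip to black, move to (6,5). |black|=5
Step 3: on WHITE (6,5): turn R to E, flip to black, move to (6,6). |black|=6
Step 4: on WHITE (6,6): turn R to S, flip to black, move to (7,6). |black|=7
Step 5: on BLACK (7,6): turn L to E, flip to white, move to (7,7). |black|=6
Step 6: on WHITE (7,7): turn R to S, flip to black, move to (8,7). |black|=7
Step 7: on WHITE (8,7): turn R to W, flip to black, move to (8,6). |black|=8
Step 8: on WHITE (8,6): turn R to N, flip to black, move to (7,6). |black|=9

Answer: 9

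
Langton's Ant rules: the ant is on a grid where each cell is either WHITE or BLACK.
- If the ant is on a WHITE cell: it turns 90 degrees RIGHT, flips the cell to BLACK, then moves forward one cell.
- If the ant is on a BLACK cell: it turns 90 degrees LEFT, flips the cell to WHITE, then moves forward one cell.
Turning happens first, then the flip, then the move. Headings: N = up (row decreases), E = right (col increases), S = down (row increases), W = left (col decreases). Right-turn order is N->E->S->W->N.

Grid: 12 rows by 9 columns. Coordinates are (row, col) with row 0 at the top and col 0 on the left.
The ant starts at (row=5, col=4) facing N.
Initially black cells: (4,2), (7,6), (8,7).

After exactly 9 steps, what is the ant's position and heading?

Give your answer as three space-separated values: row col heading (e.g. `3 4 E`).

Step 1: on WHITE (5,4): turn R to E, flip to black, move to (5,5). |black|=4
Step 2: on WHITE (5,5): turn R to S, flip to black, move to (6,5). |black|=5
Step 3: on WHITE (6,5): turn R to W, flip to black, move to (6,4). |black|=6
Step 4: on WHITE (6,4): turn R to N, flip to black, move to (5,4). |black|=7
Step 5: on BLACK (5,4): turn L to W, flip to white, move to (5,3). |black|=6
Step 6: on WHITE (5,3): turn R to N, flip to black, move to (4,3). |black|=7
Step 7: on WHITE (4,3): turn R to E, flip to black, move to (4,4). |black|=8
Step 8: on WHITE (4,4): turn R to S, flip to black, move to (5,4). |black|=9
Step 9: on WHITE (5,4): turn R to W, flip to black, move to (5,3). |black|=10

Answer: 5 3 W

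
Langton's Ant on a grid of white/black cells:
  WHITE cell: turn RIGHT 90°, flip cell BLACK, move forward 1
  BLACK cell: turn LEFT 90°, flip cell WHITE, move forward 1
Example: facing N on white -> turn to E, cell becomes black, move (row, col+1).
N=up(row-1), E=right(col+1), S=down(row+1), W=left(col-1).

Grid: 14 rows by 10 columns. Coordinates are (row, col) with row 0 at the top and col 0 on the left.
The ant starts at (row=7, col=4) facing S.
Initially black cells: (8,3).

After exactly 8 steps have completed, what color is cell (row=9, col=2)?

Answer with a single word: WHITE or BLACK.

Step 1: on WHITE (7,4): turn R to W, flip to black, move to (7,3). |black|=2
Step 2: on WHITE (7,3): turn R to N, flip to black, move to (6,3). |black|=3
Step 3: on WHITE (6,3): turn R to E, flip to black, move to (6,4). |black|=4
Step 4: on WHITE (6,4): turn R to S, flip to black, move to (7,4). |black|=5
Step 5: on BLACK (7,4): turn L to E, flip to white, move to (7,5). |black|=4
Step 6: on WHITE (7,5): turn R to S, flip to black, move to (8,5). |black|=5
Step 7: on WHITE (8,5): turn R to W, flip to black, move to (8,4). |black|=6
Step 8: on WHITE (8,4): turn R to N, flip to black, move to (7,4). |black|=7

Answer: WHITE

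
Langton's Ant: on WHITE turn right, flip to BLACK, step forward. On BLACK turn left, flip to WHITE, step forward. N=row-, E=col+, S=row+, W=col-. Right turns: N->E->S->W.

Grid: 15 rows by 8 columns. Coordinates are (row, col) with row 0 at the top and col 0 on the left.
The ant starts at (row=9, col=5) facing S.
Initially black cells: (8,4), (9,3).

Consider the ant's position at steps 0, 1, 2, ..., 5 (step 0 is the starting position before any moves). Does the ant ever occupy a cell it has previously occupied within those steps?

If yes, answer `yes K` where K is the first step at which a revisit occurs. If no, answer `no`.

Answer: no

Derivation:
Step 1: on WHITE (9,5): turn R to W, flip to black, move to (9,4). |black|=3 — new cell
Step 2: on WHITE (9,4): turn R to N, flip to black, move to (8,4). |black|=4 — new cell
Step 3: on BLACK (8,4): turn L to W, flip to white, move to (8,3). |black|=3 — new cell
Step 4: on WHITE (8,3): turn R to N, flip to black, move to (7,3). |black|=4 — new cell
Step 5: on WHITE (7,3): turn R to E, flip to black, move to (7,4). |black|=5 — new cell
No revisit within 5 steps.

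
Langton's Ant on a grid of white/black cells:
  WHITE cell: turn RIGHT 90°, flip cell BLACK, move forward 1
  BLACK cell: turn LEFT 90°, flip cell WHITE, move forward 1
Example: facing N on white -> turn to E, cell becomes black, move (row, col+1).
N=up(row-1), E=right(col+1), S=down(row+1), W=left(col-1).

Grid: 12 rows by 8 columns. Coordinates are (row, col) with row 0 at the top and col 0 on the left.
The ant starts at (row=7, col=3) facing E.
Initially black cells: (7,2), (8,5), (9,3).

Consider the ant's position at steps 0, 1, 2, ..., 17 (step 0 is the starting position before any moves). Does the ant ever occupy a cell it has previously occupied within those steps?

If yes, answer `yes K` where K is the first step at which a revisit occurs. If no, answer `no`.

Step 1: on WHITE (7,3): turn R to S, flip to black, move to (8,3). |black|=4 — new cell
Step 2: on WHITE (8,3): turn R to W, flip to black, move to (8,2). |black|=5 — new cell
Step 3: on WHITE (8,2): turn R to N, flip to black, move to (7,2). |black|=6 — new cell
Step 4: on BLACK (7,2): turn L to W, flip to white, move to (7,1). |black|=5 — new cell
Step 5: on WHITE (7,1): turn R to N, flip to black, move to (6,1). |black|=6 — new cell
Step 6: on WHITE (6,1): turn R to E, flip to black, move to (6,2). |black|=7 — new cell
Step 7: on WHITE (6,2): turn R to S, flip to black, move to (7,2). |black|=8 — REVISIT

Answer: yes 7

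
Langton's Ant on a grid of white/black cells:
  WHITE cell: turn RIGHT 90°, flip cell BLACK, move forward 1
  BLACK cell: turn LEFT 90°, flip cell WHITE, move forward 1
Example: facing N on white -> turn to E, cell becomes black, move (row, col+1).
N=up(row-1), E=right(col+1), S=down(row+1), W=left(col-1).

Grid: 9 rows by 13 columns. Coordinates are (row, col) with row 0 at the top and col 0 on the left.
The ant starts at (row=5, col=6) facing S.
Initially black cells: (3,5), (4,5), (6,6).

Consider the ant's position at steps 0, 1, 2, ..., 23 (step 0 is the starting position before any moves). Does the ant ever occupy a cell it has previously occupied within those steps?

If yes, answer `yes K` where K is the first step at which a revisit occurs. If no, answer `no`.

Answer: yes 9

Derivation:
Step 1: on WHITE (5,6): turn R to W, flip to black, move to (5,5). |black|=4 — new cell
Step 2: on WHITE (5,5): turn R to N, flip to black, move to (4,5). |black|=5 — new cell
Step 3: on BLACK (4,5): turn L to W, flip to white, move to (4,4). |black|=4 — new cell
Step 4: on WHITE (4,4): turn R to N, flip to black, move to (3,4). |black|=5 — new cell
Step 5: on WHITE (3,4): turn R to E, flip to black, move to (3,5). |black|=6 — new cell
Step 6: on BLACK (3,5): turn L to N, flip to white, move to (2,5). |black|=5 — new cell
Step 7: on WHITE (2,5): turn R to E, flip to black, move to (2,6). |black|=6 — new cell
Step 8: on WHITE (2,6): turn R to S, flip to black, move to (3,6). |black|=7 — new cell
Step 9: on WHITE (3,6): turn R to W, flip to black, move to (3,5). |black|=8 — REVISIT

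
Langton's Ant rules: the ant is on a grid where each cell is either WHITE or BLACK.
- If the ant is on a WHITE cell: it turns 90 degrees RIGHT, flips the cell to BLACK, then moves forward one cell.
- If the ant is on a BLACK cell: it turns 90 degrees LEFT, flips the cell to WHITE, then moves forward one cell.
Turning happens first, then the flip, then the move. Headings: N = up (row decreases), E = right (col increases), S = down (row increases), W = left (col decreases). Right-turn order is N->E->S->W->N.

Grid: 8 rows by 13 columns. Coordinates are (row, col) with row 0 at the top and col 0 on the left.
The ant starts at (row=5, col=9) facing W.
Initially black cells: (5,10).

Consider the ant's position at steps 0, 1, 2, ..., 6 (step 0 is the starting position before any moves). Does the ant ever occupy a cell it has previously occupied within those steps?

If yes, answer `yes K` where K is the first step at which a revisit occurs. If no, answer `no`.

Answer: no

Derivation:
Step 1: on WHITE (5,9): turn R to N, flip to black, move to (4,9). |black|=2 — new cell
Step 2: on WHITE (4,9): turn R to E, flip to black, move to (4,10). |black|=3 — new cell
Step 3: on WHITE (4,10): turn R to S, flip to black, move to (5,10). |black|=4 — new cell
Step 4: on BLACK (5,10): turn L to E, flip to white, move to (5,11). |black|=3 — new cell
Step 5: on WHITE (5,11): turn R to S, flip to black, move to (6,11). |black|=4 — new cell
Step 6: on WHITE (6,11): turn R to W, flip to black, move to (6,10). |black|=5 — new cell
No revisit within 6 steps.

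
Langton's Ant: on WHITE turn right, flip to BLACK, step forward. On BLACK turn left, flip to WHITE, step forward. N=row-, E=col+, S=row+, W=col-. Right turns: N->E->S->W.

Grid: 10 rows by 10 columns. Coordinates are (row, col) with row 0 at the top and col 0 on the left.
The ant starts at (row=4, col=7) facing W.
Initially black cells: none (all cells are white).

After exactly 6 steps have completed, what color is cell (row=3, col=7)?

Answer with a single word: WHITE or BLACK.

Step 1: on WHITE (4,7): turn R to N, flip to black, move to (3,7). |black|=1
Step 2: on WHITE (3,7): turn R to E, flip to black, move to (3,8). |black|=2
Step 3: on WHITE (3,8): turn R to S, flip to black, move to (4,8). |black|=3
Step 4: on WHITE (4,8): turn R to W, flip to black, move to (4,7). |black|=4
Step 5: on BLACK (4,7): turn L to S, flip to white, move to (5,7). |black|=3
Step 6: on WHITE (5,7): turn R to W, flip to black, move to (5,6). |black|=4

Answer: BLACK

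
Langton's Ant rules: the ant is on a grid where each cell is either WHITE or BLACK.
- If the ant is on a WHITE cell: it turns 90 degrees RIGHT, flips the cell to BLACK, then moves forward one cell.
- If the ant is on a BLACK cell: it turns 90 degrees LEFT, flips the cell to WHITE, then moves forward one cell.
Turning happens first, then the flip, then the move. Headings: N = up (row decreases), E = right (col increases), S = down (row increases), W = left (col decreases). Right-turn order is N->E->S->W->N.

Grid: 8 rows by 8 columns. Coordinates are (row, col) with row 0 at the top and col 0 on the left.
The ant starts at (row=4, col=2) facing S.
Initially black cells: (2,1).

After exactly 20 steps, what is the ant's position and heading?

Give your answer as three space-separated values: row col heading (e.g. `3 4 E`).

Answer: 2 4 N

Derivation:
Step 1: on WHITE (4,2): turn R to W, flip to black, move to (4,1). |black|=2
Step 2: on WHITE (4,1): turn R to N, flip to black, move to (3,1). |black|=3
Step 3: on WHITE (3,1): turn R to E, flip to black, move to (3,2). |black|=4
Step 4: on WHITE (3,2): turn R to S, flip to black, move to (4,2). |black|=5
Step 5: on BLACK (4,2): turn L to E, flip to white, move to (4,3). |black|=4
Step 6: on WHITE (4,3): turn R to S, flip to black, move to (5,3). |black|=5
Step 7: on WHITE (5,3): turn R to W, flip to black, move to (5,2). |black|=6
Step 8: on WHITE (5,2): turn R to N, flip to black, move to (4,2). |black|=7
Step 9: on WHITE (4,2): turn R to E, flip to black, move to (4,3). |black|=8
Step 10: on BLACK (4,3): turn L to N, flip to white, move to (3,3). |black|=7
Step 11: on WHITE (3,3): turn R to E, flip to black, move to (3,4). |black|=8
Step 12: on WHITE (3,4): turn R to S, flip to black, move to (4,4). |black|=9
Step 13: on WHITE (4,4): turn R to W, flip to black, move to (4,3). |black|=10
Step 14: on WHITE (4,3): turn R to N, flip to black, move to (3,3). |black|=11
Step 15: on BLACK (3,3): turn L to W, flip to white, move to (3,2). |black|=10
Step 16: on BLACK (3,2): turn L to S, flip to white, move to (4,2). |black|=9
Step 17: on BLACK (4,2): turn L to E, flip to white, move to (4,3). |black|=8
Step 18: on BLACK (4,3): turn L to N, flip to white, move to (3,3). |black|=7
Step 19: on WHITE (3,3): turn R to E, flip to black, move to (3,4). |black|=8
Step 20: on BLACK (3,4): turn L to N, flip to white, move to (2,4). |black|=7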